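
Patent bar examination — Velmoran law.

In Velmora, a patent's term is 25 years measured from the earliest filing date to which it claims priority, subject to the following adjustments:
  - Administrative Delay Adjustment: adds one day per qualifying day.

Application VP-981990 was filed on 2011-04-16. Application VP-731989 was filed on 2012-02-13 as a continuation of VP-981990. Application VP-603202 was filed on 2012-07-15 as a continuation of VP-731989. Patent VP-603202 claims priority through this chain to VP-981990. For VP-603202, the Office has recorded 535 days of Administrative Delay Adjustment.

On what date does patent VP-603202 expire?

Earliest priority filing: 16 April 2011.
Base term: 16 April 2011 + 25 years → 16 April 2036.
Administrative Delay Adjustment: +535 days → 3 October 2037.

2037-10-03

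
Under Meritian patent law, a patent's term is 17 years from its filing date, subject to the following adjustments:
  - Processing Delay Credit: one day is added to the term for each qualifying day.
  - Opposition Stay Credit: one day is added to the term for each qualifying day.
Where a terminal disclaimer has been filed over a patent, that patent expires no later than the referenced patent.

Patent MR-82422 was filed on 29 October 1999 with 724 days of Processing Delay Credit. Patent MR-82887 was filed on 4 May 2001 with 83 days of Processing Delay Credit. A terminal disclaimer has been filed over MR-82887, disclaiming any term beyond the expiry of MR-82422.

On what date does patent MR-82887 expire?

July 26, 2018

Natural term of MR-82887:
  Base: filing + 17 years → 4 May 2018.
  Processing Delay Credit: +83 days → 26 July 2018.
Expiry of referenced patent MR-82422:
  Base: filing + 17 years → 29 October 2016.
  Processing Delay Credit: +724 days → 23 October 2018.
Terminal disclaimer: MR-82887 expires on the earlier of 26 July 2018 and 23 October 2018.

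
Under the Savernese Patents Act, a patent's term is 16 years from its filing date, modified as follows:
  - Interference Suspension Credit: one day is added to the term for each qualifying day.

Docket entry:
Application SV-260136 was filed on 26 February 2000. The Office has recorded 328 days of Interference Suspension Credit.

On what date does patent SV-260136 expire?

Base term: filing date + 16 years → 26 February 2016.
Interference Suspension Credit: +328 days → 19 January 2017.

2017-01-19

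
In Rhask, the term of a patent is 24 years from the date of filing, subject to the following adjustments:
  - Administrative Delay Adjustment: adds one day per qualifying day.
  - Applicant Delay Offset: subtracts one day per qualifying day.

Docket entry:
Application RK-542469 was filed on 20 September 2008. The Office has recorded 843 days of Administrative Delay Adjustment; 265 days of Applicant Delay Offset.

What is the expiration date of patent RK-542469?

2034-04-21

Base term: filing date + 24 years → 20 September 2032.
Administrative Delay Adjustment: +843 days → 11 January 2035.
Applicant Delay Offset: −265 days → 21 April 2034.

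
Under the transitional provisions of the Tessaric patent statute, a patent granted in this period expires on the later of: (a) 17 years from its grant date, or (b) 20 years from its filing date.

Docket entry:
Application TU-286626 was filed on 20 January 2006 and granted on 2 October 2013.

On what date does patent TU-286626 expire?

October 2, 2030

(a) grant + 17 years → 2 October 2030.
(b) filing + 20 years → 20 January 2026.
Later of the two: 2 October 2030.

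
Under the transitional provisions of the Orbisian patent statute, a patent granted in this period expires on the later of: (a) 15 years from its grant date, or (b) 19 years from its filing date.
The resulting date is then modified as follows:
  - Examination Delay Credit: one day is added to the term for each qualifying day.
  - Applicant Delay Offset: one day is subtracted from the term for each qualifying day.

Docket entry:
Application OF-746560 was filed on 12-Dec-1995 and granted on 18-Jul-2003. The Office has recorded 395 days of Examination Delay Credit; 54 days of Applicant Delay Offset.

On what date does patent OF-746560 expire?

2019-06-24

(a) grant + 15 years → 18 July 2018.
(b) filing + 19 years → 12 December 2014.
Later of the two: 18 July 2018.
Examination Delay Credit: +395 days → 17 August 2019.
Applicant Delay Offset: −54 days → 24 June 2019.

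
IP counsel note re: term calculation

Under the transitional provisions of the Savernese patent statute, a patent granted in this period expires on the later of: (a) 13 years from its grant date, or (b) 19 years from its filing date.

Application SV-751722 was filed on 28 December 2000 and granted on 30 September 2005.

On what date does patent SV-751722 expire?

(a) grant + 13 years → 30 September 2018.
(b) filing + 19 years → 28 December 2019.
Later of the two: 28 December 2019.

December 28, 2019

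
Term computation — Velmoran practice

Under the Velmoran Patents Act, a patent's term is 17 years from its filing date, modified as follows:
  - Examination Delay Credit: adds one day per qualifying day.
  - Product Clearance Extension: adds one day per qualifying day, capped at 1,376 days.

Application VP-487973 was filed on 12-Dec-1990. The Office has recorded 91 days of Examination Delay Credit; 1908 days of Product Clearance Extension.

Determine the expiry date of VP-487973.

Base term: filing date + 17 years → 12 December 2007.
Examination Delay Credit: +91 days → 12 March 2008.
Product Clearance Extension: 1908 days claimed exceeds the 1376-day cap, so +1376 days → 18 December 2011.

2011-12-18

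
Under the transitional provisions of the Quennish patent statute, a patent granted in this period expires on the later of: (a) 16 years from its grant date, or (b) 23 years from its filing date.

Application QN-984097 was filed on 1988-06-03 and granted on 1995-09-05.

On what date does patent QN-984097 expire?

(a) grant + 16 years → 5 September 2011.
(b) filing + 23 years → 3 June 2011.
Later of the two: 5 September 2011.

September 5, 2011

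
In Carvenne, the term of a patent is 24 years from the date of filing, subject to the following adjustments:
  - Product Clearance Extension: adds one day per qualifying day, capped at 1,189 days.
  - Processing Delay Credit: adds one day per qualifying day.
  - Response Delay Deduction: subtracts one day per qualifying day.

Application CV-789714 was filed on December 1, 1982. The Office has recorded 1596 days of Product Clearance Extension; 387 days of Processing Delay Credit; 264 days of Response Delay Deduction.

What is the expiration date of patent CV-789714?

Base term: filing date + 24 years → 1 December 2006.
Product Clearance Extension: 1596 days claimed exceeds the 1189-day cap, so +1189 days → 4 March 2010.
Processing Delay Credit: +387 days → 26 March 2011.
Response Delay Deduction: −264 days → 5 July 2010.

July 5, 2010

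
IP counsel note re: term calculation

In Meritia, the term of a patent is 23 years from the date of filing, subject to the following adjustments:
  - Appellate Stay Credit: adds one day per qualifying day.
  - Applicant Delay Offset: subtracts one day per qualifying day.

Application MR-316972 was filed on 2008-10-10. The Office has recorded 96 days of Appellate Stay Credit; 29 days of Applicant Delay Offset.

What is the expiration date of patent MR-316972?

December 16, 2031

Base term: filing date + 23 years → 10 October 2031.
Appellate Stay Credit: +96 days → 14 January 2032.
Applicant Delay Offset: −29 days → 16 December 2031.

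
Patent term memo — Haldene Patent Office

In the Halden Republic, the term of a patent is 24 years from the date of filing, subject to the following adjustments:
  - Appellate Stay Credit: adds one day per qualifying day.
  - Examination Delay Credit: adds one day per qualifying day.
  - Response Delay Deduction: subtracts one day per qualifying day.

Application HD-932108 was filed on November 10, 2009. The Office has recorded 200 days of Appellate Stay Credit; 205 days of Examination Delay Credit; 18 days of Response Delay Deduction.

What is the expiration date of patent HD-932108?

December 2, 2034

Base term: filing date + 24 years → 10 November 2033.
Appellate Stay Credit: +200 days → 29 May 2034.
Examination Delay Credit: +205 days → 20 December 2034.
Response Delay Deduction: −18 days → 2 December 2034.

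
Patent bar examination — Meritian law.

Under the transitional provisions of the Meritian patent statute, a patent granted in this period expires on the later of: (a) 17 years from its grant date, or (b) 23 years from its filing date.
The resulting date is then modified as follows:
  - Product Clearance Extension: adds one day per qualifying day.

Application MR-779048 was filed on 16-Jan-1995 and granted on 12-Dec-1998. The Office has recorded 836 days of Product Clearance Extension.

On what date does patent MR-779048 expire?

(a) grant + 17 years → 12 December 2015.
(b) filing + 23 years → 16 January 2018.
Later of the two: 16 January 2018.
Product Clearance Extension: +836 days → 1 May 2020.

May 1, 2020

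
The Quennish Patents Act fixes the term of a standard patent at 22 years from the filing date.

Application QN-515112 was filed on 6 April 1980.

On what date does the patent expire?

Filing date + 22 years → 6 April 2002.

2002-04-06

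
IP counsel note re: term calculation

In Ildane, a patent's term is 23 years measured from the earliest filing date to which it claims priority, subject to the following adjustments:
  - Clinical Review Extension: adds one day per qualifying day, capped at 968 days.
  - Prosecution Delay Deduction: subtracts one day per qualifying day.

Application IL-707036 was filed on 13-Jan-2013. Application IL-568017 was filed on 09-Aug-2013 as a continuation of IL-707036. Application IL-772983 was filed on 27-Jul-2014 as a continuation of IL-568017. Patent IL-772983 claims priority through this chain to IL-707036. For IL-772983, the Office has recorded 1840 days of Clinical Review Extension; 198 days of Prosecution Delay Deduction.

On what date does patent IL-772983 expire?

2038-02-21

Earliest priority filing: 13 January 2013.
Base term: 13 January 2013 + 23 years → 13 January 2036.
Clinical Review Extension: 1840 days claimed exceeds the 968-day cap, so +968 days → 7 September 2038.
Prosecution Delay Deduction: −198 days → 21 February 2038.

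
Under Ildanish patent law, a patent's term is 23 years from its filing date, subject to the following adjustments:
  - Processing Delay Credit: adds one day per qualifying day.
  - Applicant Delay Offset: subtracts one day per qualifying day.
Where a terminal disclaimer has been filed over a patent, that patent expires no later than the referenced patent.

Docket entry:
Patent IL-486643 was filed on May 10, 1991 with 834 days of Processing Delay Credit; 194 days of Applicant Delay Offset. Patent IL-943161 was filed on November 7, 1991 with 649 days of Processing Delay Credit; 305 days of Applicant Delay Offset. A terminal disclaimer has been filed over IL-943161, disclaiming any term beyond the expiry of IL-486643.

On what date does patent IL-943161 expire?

October 17, 2015

Natural term of IL-943161:
  Base: filing + 23 years → 7 November 2014.
  Processing Delay Credit: +649 days → 17 August 2016.
  Applicant Delay Offset: −305 days → 17 October 2015.
Expiry of referenced patent IL-486643:
  Base: filing + 23 years → 10 May 2014.
  Processing Delay Credit: +834 days → 21 August 2016.
  Applicant Delay Offset: −194 days → 9 February 2016.
Terminal disclaimer: IL-943161 expires on the earlier of 17 October 2015 and 9 February 2016.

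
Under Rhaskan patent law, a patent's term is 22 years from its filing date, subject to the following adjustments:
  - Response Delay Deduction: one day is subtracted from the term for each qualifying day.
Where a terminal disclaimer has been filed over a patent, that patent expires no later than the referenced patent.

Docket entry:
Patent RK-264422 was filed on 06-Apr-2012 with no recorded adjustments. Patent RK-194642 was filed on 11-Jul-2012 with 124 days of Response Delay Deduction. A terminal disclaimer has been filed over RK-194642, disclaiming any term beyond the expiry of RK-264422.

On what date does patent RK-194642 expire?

2034-03-09

Natural term of RK-194642:
  Base: filing + 22 years → 11 July 2034.
  Response Delay Deduction: −124 days → 9 March 2034.
Expiry of referenced patent RK-264422:
  Base: filing + 22 years → 6 April 2034.
Terminal disclaimer: RK-194642 expires on the earlier of 9 March 2034 and 6 April 2034.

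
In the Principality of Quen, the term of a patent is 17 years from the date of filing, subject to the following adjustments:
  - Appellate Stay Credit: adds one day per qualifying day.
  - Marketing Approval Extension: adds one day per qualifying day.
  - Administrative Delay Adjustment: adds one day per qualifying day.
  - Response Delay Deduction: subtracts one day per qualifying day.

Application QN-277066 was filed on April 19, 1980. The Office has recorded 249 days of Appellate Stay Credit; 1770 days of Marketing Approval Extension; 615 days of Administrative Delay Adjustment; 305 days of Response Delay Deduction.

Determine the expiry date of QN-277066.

Base term: filing date + 17 years → 19 April 1997.
Appellate Stay Credit: +249 days → 24 December 1997.
Marketing Approval Extension: +1770 days → 29 October 2002.
Administrative Delay Adjustment: +615 days → 5 July 2004.
Response Delay Deduction: −305 days → 4 September 2003.

2003-09-04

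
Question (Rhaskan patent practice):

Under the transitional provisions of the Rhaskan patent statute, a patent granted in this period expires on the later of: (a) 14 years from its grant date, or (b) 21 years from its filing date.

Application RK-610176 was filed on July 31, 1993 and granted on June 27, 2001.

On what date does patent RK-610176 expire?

June 27, 2015

(a) grant + 14 years → 27 June 2015.
(b) filing + 21 years → 31 July 2014.
Later of the two: 27 June 2015.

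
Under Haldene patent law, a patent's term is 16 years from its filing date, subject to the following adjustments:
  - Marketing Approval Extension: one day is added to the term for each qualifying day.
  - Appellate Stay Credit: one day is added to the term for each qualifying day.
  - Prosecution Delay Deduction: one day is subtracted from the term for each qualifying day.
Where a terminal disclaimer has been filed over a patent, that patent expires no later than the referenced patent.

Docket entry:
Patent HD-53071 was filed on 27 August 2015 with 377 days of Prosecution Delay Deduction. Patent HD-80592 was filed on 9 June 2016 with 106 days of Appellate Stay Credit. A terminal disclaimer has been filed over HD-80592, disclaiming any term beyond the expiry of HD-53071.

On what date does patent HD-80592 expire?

August 15, 2030

Natural term of HD-80592:
  Base: filing + 16 years → 9 June 2032.
  Appellate Stay Credit: +106 days → 23 September 2032.
Expiry of referenced patent HD-53071:
  Base: filing + 16 years → 27 August 2031.
  Prosecution Delay Deduction: −377 days → 15 August 2030.
Terminal disclaimer: HD-80592 expires on the earlier of 23 September 2032 and 15 August 2030.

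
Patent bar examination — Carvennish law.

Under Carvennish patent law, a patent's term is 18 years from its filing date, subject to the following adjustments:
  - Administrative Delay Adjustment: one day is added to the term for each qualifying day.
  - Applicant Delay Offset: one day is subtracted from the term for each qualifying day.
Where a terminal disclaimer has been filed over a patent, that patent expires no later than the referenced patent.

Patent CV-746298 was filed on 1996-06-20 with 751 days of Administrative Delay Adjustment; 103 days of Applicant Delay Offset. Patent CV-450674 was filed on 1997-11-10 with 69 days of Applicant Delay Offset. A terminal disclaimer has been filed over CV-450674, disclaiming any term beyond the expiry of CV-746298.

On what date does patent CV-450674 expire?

2015-09-02

Natural term of CV-450674:
  Base: filing + 18 years → 10 November 2015.
  Applicant Delay Offset: −69 days → 2 September 2015.
Expiry of referenced patent CV-746298:
  Base: filing + 18 years → 20 June 2014.
  Administrative Delay Adjustment: +751 days → 10 July 2016.
  Applicant Delay Offset: −103 days → 29 March 2016.
Terminal disclaimer: CV-450674 expires on the earlier of 2 September 2015 and 29 March 2016.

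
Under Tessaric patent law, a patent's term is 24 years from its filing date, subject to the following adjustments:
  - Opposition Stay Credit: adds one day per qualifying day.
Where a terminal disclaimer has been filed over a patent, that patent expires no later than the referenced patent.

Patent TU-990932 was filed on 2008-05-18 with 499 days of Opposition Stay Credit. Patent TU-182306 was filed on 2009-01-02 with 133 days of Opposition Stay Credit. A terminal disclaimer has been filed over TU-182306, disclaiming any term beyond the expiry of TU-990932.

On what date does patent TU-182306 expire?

Natural term of TU-182306:
  Base: filing + 24 years → 2 January 2033.
  Opposition Stay Credit: +133 days → 15 May 2033.
Expiry of referenced patent TU-990932:
  Base: filing + 24 years → 18 May 2032.
  Opposition Stay Credit: +499 days → 29 September 2033.
Terminal disclaimer: TU-182306 expires on the earlier of 15 May 2033 and 29 September 2033.

May 15, 2033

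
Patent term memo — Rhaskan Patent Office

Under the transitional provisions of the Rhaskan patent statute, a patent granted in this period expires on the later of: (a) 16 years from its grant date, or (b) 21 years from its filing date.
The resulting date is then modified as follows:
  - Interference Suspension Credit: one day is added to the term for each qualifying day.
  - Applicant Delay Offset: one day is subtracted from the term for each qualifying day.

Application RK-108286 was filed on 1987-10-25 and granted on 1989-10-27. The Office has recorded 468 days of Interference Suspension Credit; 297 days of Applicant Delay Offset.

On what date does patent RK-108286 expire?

2009-04-14

(a) grant + 16 years → 27 October 2005.
(b) filing + 21 years → 25 October 2008.
Later of the two: 25 October 2008.
Interference Suspension Credit: +468 days → 5 February 2010.
Applicant Delay Offset: −297 days → 14 April 2009.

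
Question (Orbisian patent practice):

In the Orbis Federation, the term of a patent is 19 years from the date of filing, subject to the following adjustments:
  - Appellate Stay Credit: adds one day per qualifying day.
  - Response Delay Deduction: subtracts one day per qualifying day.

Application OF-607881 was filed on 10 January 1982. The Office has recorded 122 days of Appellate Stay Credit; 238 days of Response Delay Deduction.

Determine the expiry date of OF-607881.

2000-09-16

Base term: filing date + 19 years → 10 January 2001.
Appellate Stay Credit: +122 days → 12 May 2001.
Response Delay Deduction: −238 days → 16 September 2000.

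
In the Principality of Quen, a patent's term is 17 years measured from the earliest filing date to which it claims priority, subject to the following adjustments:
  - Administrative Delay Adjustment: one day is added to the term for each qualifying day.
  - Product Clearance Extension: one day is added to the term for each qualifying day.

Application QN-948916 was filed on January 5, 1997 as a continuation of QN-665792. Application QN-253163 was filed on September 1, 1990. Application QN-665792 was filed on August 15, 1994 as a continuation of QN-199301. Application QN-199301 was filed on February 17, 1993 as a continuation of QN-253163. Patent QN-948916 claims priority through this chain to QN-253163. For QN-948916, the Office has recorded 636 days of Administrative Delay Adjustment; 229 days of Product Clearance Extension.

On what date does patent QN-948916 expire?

Earliest priority filing: 1 September 1990.
Base term: 1 September 1990 + 17 years → 1 September 2007.
Administrative Delay Adjustment: +636 days → 29 May 2009.
Product Clearance Extension: +229 days → 13 January 2010.

2010-01-13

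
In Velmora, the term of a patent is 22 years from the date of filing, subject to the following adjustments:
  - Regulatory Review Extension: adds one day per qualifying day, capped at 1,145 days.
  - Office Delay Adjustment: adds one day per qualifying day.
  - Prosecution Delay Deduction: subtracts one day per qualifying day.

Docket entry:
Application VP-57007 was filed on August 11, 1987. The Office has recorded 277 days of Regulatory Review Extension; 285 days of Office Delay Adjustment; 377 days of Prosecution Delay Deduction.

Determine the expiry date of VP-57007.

Base term: filing date + 22 years → 11 August 2009.
Regulatory Review Extension: 277 days (within the 1145-day cap) → +277 days → 15 May 2010.
Office Delay Adjustment: +285 days → 24 February 2011.
Prosecution Delay Deduction: −377 days → 12 February 2010.

2010-02-12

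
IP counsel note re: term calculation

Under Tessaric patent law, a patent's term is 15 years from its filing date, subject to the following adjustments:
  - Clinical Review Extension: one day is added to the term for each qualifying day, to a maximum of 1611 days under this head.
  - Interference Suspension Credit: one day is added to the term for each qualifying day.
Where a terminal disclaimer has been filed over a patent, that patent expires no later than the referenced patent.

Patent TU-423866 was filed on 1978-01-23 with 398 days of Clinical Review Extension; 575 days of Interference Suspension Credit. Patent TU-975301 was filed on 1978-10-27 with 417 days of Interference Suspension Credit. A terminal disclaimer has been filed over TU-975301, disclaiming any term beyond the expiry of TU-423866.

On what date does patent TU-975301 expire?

December 18, 1994

Natural term of TU-975301:
  Base: filing + 15 years → 27 October 1993.
  Interference Suspension Credit: +417 days → 18 December 1994.
Expiry of referenced patent TU-423866:
  Base: filing + 15 years → 23 January 1993.
  Clinical Review Extension: 398 days (within the 1611-day cap) → +398 days → 25 February 1994.
  Interference Suspension Credit: +575 days → 23 September 1995.
Terminal disclaimer: TU-975301 expires on the earlier of 18 December 1994 and 23 September 1995.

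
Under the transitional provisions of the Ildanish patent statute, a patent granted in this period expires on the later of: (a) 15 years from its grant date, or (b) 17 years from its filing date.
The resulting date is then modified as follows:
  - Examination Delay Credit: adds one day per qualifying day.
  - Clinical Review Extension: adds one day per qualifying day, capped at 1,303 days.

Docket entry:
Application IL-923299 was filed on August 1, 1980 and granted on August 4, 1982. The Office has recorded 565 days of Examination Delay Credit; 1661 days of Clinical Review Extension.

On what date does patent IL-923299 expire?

(a) grant + 15 years → 4 August 1997.
(b) filing + 17 years → 1 August 1997.
Later of the two: 4 August 1997.
Examination Delay Credit: +565 days → 20 February 1999.
Clinical Review Extension: 1661 days claimed exceeds the 1303-day cap, so +1303 days → 15 September 2002.

September 15, 2002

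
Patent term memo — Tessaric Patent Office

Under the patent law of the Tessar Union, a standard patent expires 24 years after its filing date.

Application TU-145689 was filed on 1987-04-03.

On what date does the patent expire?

Filing date + 24 years → 3 April 2011.

2011-04-03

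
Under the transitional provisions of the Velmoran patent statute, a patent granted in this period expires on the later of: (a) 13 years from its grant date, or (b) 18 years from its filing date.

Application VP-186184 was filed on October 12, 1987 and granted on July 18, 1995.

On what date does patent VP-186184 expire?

(a) grant + 13 years → 18 July 2008.
(b) filing + 18 years → 12 October 2005.
Later of the two: 18 July 2008.

July 18, 2008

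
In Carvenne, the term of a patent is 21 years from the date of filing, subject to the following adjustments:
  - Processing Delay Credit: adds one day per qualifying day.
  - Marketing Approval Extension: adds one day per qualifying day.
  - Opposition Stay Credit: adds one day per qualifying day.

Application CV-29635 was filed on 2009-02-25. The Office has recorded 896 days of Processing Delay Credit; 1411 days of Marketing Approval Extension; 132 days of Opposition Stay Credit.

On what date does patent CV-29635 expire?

October 30, 2036

Base term: filing date + 21 years → 25 February 2030.
Processing Delay Credit: +896 days → 9 August 2032.
Marketing Approval Extension: +1411 days → 20 June 2036.
Opposition Stay Credit: +132 days → 30 October 2036.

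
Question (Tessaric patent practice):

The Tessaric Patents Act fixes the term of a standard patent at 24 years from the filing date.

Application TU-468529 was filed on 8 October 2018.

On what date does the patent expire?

2042-10-08

Filing date + 24 years → 8 October 2042.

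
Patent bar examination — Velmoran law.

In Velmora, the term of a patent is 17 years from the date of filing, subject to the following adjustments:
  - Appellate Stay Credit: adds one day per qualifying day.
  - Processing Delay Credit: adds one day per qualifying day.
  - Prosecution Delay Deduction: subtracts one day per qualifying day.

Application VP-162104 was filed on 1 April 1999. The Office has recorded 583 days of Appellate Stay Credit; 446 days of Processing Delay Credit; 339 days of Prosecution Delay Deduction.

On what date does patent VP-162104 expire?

February 20, 2018

Base term: filing date + 17 years → 1 April 2016.
Appellate Stay Credit: +583 days → 5 November 2017.
Processing Delay Credit: +446 days → 25 January 2019.
Prosecution Delay Deduction: −339 days → 20 February 2018.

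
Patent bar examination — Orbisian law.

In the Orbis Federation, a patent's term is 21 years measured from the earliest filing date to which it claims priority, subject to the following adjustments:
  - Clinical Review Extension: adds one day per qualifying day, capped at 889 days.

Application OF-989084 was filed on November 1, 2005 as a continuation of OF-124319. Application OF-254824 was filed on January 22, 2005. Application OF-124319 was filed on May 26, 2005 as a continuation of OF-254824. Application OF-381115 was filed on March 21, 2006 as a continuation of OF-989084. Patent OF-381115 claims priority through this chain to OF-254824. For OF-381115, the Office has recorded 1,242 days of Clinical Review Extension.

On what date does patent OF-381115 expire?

2028-06-29

Earliest priority filing: 22 January 2005.
Base term: 22 January 2005 + 21 years → 22 January 2026.
Clinical Review Extension: 1242 days claimed exceeds the 889-day cap, so +889 days → 29 June 2028.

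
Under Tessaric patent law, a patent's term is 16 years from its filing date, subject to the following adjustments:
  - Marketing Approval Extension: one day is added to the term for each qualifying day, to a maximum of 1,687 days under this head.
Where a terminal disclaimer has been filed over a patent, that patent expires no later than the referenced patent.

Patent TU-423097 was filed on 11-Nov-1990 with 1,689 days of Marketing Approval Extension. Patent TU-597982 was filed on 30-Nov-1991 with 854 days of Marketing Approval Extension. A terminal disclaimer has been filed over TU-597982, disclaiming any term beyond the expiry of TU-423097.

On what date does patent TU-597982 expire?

April 2, 2010

Natural term of TU-597982:
  Base: filing + 16 years → 30 November 2007.
  Marketing Approval Extension: 854 days (within the 1687-day cap) → +854 days → 2 April 2010.
Expiry of referenced patent TU-423097:
  Base: filing + 16 years → 11 November 2006.
  Marketing Approval Extension: 1689 days claimed exceeds the 1687-day cap, so +1687 days → 25 June 2011.
Terminal disclaimer: TU-597982 expires on the earlier of 2 April 2010 and 25 June 2011.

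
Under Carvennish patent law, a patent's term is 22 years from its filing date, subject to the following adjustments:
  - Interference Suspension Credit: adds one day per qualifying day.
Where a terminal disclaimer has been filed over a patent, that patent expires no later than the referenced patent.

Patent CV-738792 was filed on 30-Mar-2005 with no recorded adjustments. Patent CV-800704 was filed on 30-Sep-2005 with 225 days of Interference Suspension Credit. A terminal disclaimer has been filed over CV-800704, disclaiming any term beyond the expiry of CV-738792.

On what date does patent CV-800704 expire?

Natural term of CV-800704:
  Base: filing + 22 years → 30 September 2027.
  Interference Suspension Credit: +225 days → 12 May 2028.
Expiry of referenced patent CV-738792:
  Base: filing + 22 years → 30 March 2027.
Terminal disclaimer: CV-800704 expires on the earlier of 12 May 2028 and 30 March 2027.

March 30, 2027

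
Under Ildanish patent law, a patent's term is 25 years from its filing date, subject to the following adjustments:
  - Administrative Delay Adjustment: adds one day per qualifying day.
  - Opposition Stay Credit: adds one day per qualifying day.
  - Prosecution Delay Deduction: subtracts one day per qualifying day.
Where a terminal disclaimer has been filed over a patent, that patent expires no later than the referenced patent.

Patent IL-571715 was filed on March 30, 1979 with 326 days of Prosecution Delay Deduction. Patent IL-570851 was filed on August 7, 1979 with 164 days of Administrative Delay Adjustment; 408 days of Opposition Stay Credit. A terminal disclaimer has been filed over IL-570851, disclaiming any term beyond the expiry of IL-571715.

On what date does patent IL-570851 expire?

2003-05-09

Natural term of IL-570851:
  Base: filing + 25 years → 7 August 2004.
  Administrative Delay Adjustment: +164 days → 18 January 2005.
  Opposition Stay Credit: +408 days → 2 March 2006.
Expiry of referenced patent IL-571715:
  Base: filing + 25 years → 30 March 2004.
  Prosecution Delay Deduction: −326 days → 9 May 2003.
Terminal disclaimer: IL-570851 expires on the earlier of 2 March 2006 and 9 May 2003.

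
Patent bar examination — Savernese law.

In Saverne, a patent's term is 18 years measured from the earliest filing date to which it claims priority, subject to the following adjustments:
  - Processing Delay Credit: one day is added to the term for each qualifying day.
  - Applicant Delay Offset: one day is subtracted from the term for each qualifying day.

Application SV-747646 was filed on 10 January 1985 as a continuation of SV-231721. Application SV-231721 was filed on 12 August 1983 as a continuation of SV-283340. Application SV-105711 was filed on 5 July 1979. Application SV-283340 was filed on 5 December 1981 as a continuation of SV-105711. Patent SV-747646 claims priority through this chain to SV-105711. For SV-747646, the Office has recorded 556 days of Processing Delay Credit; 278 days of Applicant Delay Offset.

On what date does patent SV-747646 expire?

1998-04-09

Earliest priority filing: 5 July 1979.
Base term: 5 July 1979 + 18 years → 5 July 1997.
Processing Delay Credit: +556 days → 12 January 1999.
Applicant Delay Offset: −278 days → 9 April 1998.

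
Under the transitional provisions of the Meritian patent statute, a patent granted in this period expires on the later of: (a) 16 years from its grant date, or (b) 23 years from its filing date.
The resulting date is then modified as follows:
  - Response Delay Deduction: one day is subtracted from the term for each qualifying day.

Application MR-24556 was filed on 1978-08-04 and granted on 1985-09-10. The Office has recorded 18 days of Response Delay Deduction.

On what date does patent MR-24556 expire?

(a) grant + 16 years → 10 September 2001.
(b) filing + 23 years → 4 August 2001.
Later of the two: 10 September 2001.
Response Delay Deduction: −18 days → 23 August 2001.

2001-08-23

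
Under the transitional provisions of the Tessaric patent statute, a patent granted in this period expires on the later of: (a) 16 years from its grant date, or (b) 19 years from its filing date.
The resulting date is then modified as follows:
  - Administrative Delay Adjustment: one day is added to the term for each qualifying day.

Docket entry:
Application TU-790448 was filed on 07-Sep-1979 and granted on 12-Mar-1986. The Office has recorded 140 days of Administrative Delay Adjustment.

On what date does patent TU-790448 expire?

2002-07-30

(a) grant + 16 years → 12 March 2002.
(b) filing + 19 years → 7 September 1998.
Later of the two: 12 March 2002.
Administrative Delay Adjustment: +140 days → 30 July 2002.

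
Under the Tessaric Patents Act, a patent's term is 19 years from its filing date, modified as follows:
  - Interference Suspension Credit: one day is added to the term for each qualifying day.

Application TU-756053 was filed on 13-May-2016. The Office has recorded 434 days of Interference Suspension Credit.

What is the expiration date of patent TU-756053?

July 20, 2036

Base term: filing date + 19 years → 13 May 2035.
Interference Suspension Credit: +434 days → 20 July 2036.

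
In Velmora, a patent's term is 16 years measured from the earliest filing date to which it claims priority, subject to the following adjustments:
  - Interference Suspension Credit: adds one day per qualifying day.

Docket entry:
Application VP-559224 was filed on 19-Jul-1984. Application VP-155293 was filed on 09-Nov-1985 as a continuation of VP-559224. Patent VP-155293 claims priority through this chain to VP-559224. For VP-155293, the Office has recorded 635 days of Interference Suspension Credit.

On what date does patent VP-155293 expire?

Earliest priority filing: 19 July 1984.
Base term: 19 July 1984 + 16 years → 19 July 2000.
Interference Suspension Credit: +635 days → 15 April 2002.

April 15, 2002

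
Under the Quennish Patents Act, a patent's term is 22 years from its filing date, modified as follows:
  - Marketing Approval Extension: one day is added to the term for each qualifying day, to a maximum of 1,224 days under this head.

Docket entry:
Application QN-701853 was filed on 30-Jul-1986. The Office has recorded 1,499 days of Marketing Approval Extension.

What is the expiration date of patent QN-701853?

Base term: filing date + 22 years → 30 July 2008.
Marketing Approval Extension: 1499 days claimed exceeds the 1224-day cap, so +1224 days → 6 December 2011.

2011-12-06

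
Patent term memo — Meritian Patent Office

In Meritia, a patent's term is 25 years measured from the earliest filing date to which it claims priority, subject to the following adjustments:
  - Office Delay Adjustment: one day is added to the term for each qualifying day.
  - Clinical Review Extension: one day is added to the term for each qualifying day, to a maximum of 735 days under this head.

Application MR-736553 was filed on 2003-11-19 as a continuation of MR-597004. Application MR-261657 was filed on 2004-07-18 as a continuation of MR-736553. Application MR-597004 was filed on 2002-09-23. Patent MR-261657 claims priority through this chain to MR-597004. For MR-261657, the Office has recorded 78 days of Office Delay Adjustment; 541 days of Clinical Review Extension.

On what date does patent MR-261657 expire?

June 3, 2029

Earliest priority filing: 23 September 2002.
Base term: 23 September 2002 + 25 years → 23 September 2027.
Office Delay Adjustment: +78 days → 10 December 2027.
Clinical Review Extension: 541 days (within the 735-day cap) → +541 days → 3 June 2029.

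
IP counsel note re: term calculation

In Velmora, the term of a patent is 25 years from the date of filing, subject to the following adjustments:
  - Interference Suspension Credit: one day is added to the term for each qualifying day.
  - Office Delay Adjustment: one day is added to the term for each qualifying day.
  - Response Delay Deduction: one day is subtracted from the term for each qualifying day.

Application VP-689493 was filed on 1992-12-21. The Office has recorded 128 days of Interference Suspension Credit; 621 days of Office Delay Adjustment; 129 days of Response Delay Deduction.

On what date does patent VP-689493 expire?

Base term: filing date + 25 years → 21 December 2017.
Interference Suspension Credit: +128 days → 28 April 2018.
Office Delay Adjustment: +621 days → 9 January 2020.
Response Delay Deduction: −129 days → 2 September 2019.

2019-09-02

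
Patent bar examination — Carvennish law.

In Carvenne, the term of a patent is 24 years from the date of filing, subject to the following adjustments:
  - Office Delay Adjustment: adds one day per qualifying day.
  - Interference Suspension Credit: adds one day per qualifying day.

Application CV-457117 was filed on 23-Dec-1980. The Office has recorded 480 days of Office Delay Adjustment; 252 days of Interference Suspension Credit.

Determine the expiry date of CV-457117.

2006-12-25

Base term: filing date + 24 years → 23 December 2004.
Office Delay Adjustment: +480 days → 17 April 2006.
Interference Suspension Credit: +252 days → 25 December 2006.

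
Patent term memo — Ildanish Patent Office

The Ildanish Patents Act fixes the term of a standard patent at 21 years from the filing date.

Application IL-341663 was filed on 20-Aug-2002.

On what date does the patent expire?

2023-08-20

Filing date + 21 years → 20 August 2023.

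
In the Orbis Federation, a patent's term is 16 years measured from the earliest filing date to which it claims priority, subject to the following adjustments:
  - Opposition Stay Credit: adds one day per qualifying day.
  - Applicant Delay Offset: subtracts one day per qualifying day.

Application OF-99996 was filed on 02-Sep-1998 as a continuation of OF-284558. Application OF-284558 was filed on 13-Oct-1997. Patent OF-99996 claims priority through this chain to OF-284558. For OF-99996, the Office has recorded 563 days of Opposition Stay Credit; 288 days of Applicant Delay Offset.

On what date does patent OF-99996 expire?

Earliest priority filing: 13 October 1997.
Base term: 13 October 1997 + 16 years → 13 October 2013.
Opposition Stay Credit: +563 days → 29 April 2015.
Applicant Delay Offset: −288 days → 15 July 2014.

2014-07-15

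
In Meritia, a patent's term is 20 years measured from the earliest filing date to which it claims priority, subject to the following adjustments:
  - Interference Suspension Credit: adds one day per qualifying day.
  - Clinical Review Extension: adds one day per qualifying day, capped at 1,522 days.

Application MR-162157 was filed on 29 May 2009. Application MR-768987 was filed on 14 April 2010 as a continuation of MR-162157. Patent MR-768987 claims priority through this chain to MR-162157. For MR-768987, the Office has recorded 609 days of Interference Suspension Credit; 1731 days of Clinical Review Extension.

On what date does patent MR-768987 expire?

Earliest priority filing: 29 May 2009.
Base term: 29 May 2009 + 20 years → 29 May 2029.
Interference Suspension Credit: +609 days → 28 January 2031.
Clinical Review Extension: 1731 days claimed exceeds the 1522-day cap, so +1522 days → 30 March 2035.

2035-03-30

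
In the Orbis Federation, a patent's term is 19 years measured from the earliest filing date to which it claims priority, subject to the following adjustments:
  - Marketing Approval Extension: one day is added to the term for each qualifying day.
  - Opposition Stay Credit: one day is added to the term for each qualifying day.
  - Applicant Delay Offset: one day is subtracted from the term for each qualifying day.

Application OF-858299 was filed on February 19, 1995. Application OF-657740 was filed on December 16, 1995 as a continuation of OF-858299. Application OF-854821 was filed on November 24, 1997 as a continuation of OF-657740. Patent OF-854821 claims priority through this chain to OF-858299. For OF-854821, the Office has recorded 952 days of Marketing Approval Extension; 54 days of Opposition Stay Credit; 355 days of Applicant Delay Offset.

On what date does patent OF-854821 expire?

Earliest priority filing: 19 February 1995.
Base term: 19 February 1995 + 19 years → 19 February 2014.
Marketing Approval Extension: +952 days → 28 September 2016.
Opposition Stay Credit: +54 days → 21 November 2016.
Applicant Delay Offset: −355 days → 2 December 2015.

2015-12-02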